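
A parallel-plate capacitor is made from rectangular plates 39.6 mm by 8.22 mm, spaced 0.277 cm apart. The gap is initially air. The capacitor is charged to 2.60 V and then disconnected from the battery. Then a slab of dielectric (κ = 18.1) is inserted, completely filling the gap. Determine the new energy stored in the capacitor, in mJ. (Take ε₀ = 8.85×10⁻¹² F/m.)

U ≈ 1.94×10⁻¹⁰ mJ

A = 39.6 × 8.22 mm² = 3.26×10⁻⁴ m².
Initially C₁ = ε₀A/d = 8.85×10⁻¹² × 3.26×10⁻⁴ / 2.77×10⁻³ = 1.04×10⁻¹² F.
U₁ = 3.52×10⁻¹² J.
Isolated ⇒ Q is held fixed. C₂ = 18.1 C₁ and U = Q²/(2C), so U₂/U₁ = C₁/C₂ = 0.0552.
U₂ = 0.0552 × 3.52×10⁻¹² = 1.94×10⁻¹³ J.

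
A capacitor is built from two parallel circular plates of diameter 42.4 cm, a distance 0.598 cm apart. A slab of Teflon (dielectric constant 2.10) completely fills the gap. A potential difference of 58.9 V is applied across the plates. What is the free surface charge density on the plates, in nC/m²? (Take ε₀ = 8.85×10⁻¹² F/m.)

σ ≈ 183 nC/m²

A = π(42.4/2 cm)² = 0.141 m².
C = κε₀A/d = 2.10 × 8.85×10⁻¹² × 0.141 / 5.98×10⁻³ = 4.39×10⁻¹⁰ F.
σ = Q/A = CV/A = 4.39×10⁻¹⁰ × 58.9 / 0.141 = 1.83×10⁻⁷ C/m².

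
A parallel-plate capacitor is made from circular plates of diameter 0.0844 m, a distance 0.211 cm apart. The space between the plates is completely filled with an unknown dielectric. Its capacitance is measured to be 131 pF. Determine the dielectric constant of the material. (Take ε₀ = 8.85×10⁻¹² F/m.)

A = π(0.0844/2 m)² = 5.59×10⁻³ m².
κ = Cd/(ε₀A) = 1.31×10⁻¹⁰ × 2.11×10⁻³ / (8.85×10⁻¹² × 5.59×10⁻³) = 5.58.

5.58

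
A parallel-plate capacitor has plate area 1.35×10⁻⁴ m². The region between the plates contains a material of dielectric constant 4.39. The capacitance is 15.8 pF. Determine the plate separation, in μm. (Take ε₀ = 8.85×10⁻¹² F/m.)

d = κε₀A/C = 4.39 × 8.85×10⁻¹² × 1.35×10⁻⁴ / 1.58×10⁻¹¹ = 3.32×10⁻⁴ m.

d ≈ 332 μm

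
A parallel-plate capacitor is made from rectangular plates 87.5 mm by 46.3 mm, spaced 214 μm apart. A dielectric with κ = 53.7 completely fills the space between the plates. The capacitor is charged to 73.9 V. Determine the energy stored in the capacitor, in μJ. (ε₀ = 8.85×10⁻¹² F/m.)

U ≈ 24.6 μJ

A = 87.5 × 46.3 mm² = 4.05×10⁻³ m².
C = κε₀A/d = 53.7 × 8.85×10⁻¹² × 4.05×10⁻³ / 2.14×10⁻⁴ = 9.00×10⁻⁹ F.
U = ½CV² = ½ × 9.00×10⁻⁹ × (73.9)² = 2.46×10⁻⁵ J.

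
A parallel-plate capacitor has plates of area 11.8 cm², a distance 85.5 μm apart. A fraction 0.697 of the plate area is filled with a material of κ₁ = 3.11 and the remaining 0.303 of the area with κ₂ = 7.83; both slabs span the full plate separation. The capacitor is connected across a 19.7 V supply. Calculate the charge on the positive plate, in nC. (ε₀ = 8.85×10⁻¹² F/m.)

Q ≈ 10.9 nC

A = 11.8 cm² = 1.18×10⁻³ m².
Side-by-side slabs ⇒ two capacitors in parallel, each spanning the full gap.
C₁ = κ₁ε₀A₁/d = 3.11 × 8.85×10⁻¹² × 8.22×10⁻⁴ / 8.55×10⁻⁵ = 2.65×10⁻¹⁰ F.
C₂ = κ₂ε₀A₂/d = 7.83 × 8.85×10⁻¹² × 3.58×10⁻⁴ / 8.55×10⁻⁵ = 2.90×10⁻¹⁰ F.
C = C₁ + C₂ = 5.55×10⁻¹⁰ F.
Q = CV = 5.55×10⁻¹⁰ × 19.7 = 1.09×10⁻⁸ C.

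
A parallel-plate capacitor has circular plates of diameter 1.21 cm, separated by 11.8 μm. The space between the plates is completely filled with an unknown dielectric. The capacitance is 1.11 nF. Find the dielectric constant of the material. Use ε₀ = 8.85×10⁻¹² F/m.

A = π(1.21/2 cm)² = 1.15×10⁻⁴ m².
κ = Cd/(ε₀A) = 1.11×10⁻⁹ × 1.18×10⁻⁵ / (8.85×10⁻¹² × 1.15×10⁻⁴) = 12.9.

12.9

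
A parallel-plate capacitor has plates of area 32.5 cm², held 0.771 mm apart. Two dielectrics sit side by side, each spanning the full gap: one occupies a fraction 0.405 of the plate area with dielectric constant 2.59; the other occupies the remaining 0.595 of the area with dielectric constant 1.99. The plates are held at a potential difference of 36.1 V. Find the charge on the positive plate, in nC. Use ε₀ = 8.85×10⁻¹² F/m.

A = 32.5 cm² = 3.25×10⁻³ m².
Side-by-side slabs ⇒ two capacitors in parallel, each spanning the full gap.
C₁ = κ₁ε₀A₁/d = 2.59 × 8.85×10⁻¹² × 1.32×10⁻³ / 7.71×10⁻⁴ = 3.91×10⁻¹¹ F.
C₂ = κ₂ε₀A₂/d = 1.99 × 8.85×10⁻¹² × 1.93×10⁻³ / 7.71×10⁻⁴ = 4.42×10⁻¹¹ F.
C = C₁ + C₂ = 8.33×10⁻¹¹ F.
Q = CV = 8.33×10⁻¹¹ × 36.1 = 3.01×10⁻⁹ C.

Q ≈ 3.01 nC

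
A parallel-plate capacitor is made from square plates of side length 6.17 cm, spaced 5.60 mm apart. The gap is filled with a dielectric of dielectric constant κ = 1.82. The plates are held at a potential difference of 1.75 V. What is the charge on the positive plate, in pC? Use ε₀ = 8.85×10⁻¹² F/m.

Q ≈ 19.2 pC

A = (6.17 cm)² = 3.81×10⁻³ m².
C = κε₀A/d = 1.82 × 8.85×10⁻¹² × 3.81×10⁻³ / 5.60×10⁻³ = 1.09×10⁻¹¹ F.
Q = CV = 1.09×10⁻¹¹ × 1.75 = 1.92×10⁻¹¹ C.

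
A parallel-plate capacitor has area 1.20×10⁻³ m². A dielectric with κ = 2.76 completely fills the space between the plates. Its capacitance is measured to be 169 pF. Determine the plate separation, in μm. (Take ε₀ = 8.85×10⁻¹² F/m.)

d = κε₀A/C = 2.76 × 8.85×10⁻¹² × 1.20×10⁻³ / 1.69×10⁻¹⁰ = 1.73×10⁻⁴ m.

d ≈ 173 μm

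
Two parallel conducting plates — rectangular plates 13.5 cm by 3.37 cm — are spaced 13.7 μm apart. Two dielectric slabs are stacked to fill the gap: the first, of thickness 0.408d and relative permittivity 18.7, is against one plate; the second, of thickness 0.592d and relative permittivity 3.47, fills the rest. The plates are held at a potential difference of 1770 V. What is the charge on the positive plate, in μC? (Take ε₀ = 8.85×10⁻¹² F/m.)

27.0 μC

A = 13.5 × 3.37 cm² = 4.55×10⁻³ m².
Stacked slabs ⇒ two capacitors in series, each with the full plate area.
C₁ = κ₁ε₀A/d₁ = 18.7 × 8.85×10⁻¹² × 4.55×10⁻³ / 5.59×10⁻⁶ = 1.35×10⁻⁷ F.
C₂ = κ₂ε₀A/d₂ = 3.47 × 8.85×10⁻¹² × 4.55×10⁻³ / 8.11×10⁻⁶ = 1.72×10⁻⁸ F.
C = (1/C₁ + 1/C₂)⁻¹ = 1.53×10⁻⁸ F.
Q = CV = 1.53×10⁻⁸ × 1770 = 2.70×10⁻⁵ C.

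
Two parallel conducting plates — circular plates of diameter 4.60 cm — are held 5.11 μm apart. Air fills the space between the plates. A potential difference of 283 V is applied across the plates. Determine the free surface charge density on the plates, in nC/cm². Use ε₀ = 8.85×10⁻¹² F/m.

σ ≈ 49.0 nC/cm²

A = π(4.60/2 cm)² = 1.66×10⁻³ m².
C = ε₀A/d = 8.85×10⁻¹² × 1.66×10⁻³ / 5.11×10⁻⁶ = 2.88×10⁻⁹ F.
σ = Q/A = CV/A = 2.88×10⁻⁹ × 283 / 1.66×10⁻³ = 4.90×10⁻⁴ C/m².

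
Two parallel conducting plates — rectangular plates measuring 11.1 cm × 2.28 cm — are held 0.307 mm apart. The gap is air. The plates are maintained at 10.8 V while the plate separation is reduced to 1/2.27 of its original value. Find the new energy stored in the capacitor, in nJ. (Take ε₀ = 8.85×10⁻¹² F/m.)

A = 11.1 × 2.28 cm² = 2.53×10⁻³ m².
Initially C₁ = ε₀A/d = 8.85×10⁻¹² × 2.53×10⁻³ / 3.07×10⁻⁴ = 7.30×10⁻¹¹ F.
U₁ = 4.25×10⁻⁹ J.
Battery connected ⇒ V is held fixed. C₂ = 2.27 C₁ and U = ½CV², so U₂/U₁ = C₂/C₁ = 2.27.
U₂ = 2.27 × 4.25×10⁻⁹ = 9.66×10⁻⁹ J.

U ≈ 9.66 nJ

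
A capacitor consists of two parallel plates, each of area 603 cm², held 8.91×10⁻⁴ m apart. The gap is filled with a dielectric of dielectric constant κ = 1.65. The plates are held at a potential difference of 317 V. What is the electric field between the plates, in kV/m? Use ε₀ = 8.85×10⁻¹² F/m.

E = V/d = 317 / 8.91×10⁻⁴ = 3.56×10⁵ V/m.

E ≈ 356 kV/m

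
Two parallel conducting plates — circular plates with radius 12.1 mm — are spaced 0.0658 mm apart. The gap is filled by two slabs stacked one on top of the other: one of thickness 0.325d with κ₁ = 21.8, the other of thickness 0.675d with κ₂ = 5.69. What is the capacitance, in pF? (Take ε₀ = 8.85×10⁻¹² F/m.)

C ≈ 463 pF

A = π(12.1 mm)² = 4.60×10⁻⁴ m².
Stacked slabs ⇒ two capacitors in series, each with the full plate area.
C₁ = κ₁ε₀A/d₁ = 21.8 × 8.85×10⁻¹² × 4.60×10⁻⁴ / 2.14×10⁻⁵ = 4.15×10⁻⁹ F.
C₂ = κ₂ε₀A/d₂ = 5.69 × 8.85×10⁻¹² × 4.60×10⁻⁴ / 4.44×10⁻⁵ = 5.21×10⁻¹⁰ F.
C = (1/C₁ + 1/C₂)⁻¹ = 4.63×10⁻¹⁰ F.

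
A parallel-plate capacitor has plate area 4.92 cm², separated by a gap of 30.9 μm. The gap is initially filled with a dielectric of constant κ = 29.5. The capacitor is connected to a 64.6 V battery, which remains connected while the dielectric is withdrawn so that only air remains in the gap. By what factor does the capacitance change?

0.0339

C = κε₀A/d scales with κ, so C₂/C₁ = 1/κ = 1/29.5 = 0.0339.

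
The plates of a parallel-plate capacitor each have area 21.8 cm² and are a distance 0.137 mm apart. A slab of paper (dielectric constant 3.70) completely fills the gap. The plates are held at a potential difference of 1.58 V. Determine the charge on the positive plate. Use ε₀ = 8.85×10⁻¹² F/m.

Q ≈ 0.823 nC

A = 21.8 cm² = 2.18×10⁻³ m².
C = κε₀A/d = 3.70 × 8.85×10⁻¹² × 2.18×10⁻³ / 1.37×10⁻⁴ = 5.21×10⁻¹⁰ F.
Q = CV = 5.21×10⁻¹⁰ × 1.58 = 8.23×10⁻¹⁰ C.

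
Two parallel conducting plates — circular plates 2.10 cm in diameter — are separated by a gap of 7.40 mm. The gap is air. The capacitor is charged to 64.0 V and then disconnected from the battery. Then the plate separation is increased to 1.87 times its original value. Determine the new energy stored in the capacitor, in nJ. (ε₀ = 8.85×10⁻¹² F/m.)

A = π(2.10/2 cm)² = 3.46×10⁻⁴ m².
Initially C₁ = ε₀A/d = 8.85×10⁻¹² × 3.46×10⁻⁴ / 7.40×10⁻³ = 4.14×10⁻¹³ F.
U₁ = 8.48×10⁻¹⁰ J.
Isolated ⇒ Q is held fixed. C₂ = 0.535 C₁ and U = Q²/(2C), so U₂/U₁ = C₁/C₂ = 1.87.
U₂ = 1.87 × 8.48×10⁻¹⁰ = 1.59×10⁻⁹ J.

U ≈ 1.59 nJ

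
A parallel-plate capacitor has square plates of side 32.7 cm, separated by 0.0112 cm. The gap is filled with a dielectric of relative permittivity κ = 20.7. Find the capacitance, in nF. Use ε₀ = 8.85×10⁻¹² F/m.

A = (32.7 cm)² = 0.107 m².
C = κε₀A/d = 20.7 × 8.85×10⁻¹² × 0.107 / 1.12×10⁻⁴ = 1.75×10⁻⁷ F.

C ≈ 175 nF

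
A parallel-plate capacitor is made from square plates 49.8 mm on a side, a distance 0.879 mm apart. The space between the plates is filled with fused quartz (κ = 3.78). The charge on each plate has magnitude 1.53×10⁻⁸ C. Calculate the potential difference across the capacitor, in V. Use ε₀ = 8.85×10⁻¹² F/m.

V ≈ 162 V

A = (49.8 mm)² = 2.48×10⁻³ m².
C = κε₀A/d = 3.78 × 8.85×10⁻¹² × 2.48×10⁻³ / 8.79×10⁻⁴ = 9.44×10⁻¹¹ F.
V = Q/C = 1.53×10⁻⁸ / 9.44×10⁻¹¹ = 1.62×10² V.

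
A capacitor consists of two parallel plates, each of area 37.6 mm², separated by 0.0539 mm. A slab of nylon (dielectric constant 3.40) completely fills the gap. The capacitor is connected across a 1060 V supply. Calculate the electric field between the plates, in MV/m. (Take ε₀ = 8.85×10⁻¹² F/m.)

19.7 MV/m

E = V/d = 1060 / 5.39×10⁻⁵ = 1.97×10⁷ V/m.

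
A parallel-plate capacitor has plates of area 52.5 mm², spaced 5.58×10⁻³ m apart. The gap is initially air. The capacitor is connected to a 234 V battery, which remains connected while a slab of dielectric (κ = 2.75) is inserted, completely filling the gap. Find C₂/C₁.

C = κε₀A/d scales with κ, so C₂/C₁ = κ = 2.75.

2.75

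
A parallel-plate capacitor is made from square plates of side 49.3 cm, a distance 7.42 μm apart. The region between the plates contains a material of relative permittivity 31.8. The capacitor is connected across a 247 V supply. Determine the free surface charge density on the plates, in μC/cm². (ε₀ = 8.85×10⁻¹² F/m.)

A = (49.3 cm)² = 0.243 m².
C = κε₀A/d = 31.8 × 8.85×10⁻¹² × 0.243 / 7.42×10⁻⁶ = 9.22×10⁻⁶ F.
σ = Q/A = CV/A = 9.22×10⁻⁶ × 247 / 0.243 = 9.37×10⁻³ C/m².

σ ≈ 0.937 μC/cm²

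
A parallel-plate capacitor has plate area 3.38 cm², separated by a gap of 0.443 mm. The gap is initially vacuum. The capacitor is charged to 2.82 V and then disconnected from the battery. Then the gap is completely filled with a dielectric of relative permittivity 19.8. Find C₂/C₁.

C = κε₀A/d scales with κ, so C₂/C₁ = κ = 19.8.

C₂/C₁ ≈ 19.8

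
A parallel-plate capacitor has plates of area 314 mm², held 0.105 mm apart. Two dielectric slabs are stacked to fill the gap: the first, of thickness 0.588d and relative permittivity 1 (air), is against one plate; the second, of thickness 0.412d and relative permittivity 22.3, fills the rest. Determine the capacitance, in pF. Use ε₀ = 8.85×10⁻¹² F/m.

A = 314 mm² = 3.14×10⁻⁴ m².
Stacked slabs ⇒ two capacitors in series, each with the full plate area.
C₁ = κ₁ε₀A/d₁ = 1.00 × 8.85×10⁻¹² × 3.14×10⁻⁴ / 6.17×10⁻⁵ = 4.50×10⁻¹¹ F.
C₂ = κ₂ε₀A/d₂ = 22.3 × 8.85×10⁻¹² × 3.14×10⁻⁴ / 4.33×10⁻⁵ = 1.43×10⁻⁹ F.
C = (1/C₁ + 1/C₂)⁻¹ = 4.36×10⁻¹¹ F.

C ≈ 43.6 pF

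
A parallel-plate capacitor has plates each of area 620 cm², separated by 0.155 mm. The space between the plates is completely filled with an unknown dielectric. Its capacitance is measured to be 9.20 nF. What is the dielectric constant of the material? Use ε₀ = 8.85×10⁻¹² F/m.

2.60

A = 620 cm² = 6.20×10⁻² m².
κ = Cd/(ε₀A) = 9.20×10⁻⁹ × 1.55×10⁻⁴ / (8.85×10⁻¹² × 6.20×10⁻²) = 2.60.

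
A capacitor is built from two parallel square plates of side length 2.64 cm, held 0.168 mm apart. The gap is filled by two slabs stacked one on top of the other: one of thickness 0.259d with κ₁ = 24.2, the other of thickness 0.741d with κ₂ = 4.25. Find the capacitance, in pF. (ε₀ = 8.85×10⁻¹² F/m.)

C ≈ 198 pF

A = (2.64 cm)² = 6.97×10⁻⁴ m².
Stacked slabs ⇒ two capacitors in series, each with the full plate area.
C₁ = κ₁ε₀A/d₁ = 24.2 × 8.85×10⁻¹² × 6.97×10⁻⁴ / 4.35×10⁻⁵ = 3.43×10⁻⁹ F.
C₂ = κ₂ε₀A/d₂ = 4.25 × 8.85×10⁻¹² × 6.97×10⁻⁴ / 1.24×10⁻⁴ = 2.11×10⁻¹⁰ F.
C = (1/C₁ + 1/C₂)⁻¹ = 1.98×10⁻¹⁰ F.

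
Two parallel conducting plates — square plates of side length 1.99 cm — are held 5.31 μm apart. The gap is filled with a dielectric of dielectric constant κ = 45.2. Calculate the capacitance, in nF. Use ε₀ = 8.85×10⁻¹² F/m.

C ≈ 29.8 nF

A = (1.99 cm)² = 3.96×10⁻⁴ m².
C = κε₀A/d = 45.2 × 8.85×10⁻¹² × 3.96×10⁻⁴ / 5.31×10⁻⁶ = 2.98×10⁻⁸ F.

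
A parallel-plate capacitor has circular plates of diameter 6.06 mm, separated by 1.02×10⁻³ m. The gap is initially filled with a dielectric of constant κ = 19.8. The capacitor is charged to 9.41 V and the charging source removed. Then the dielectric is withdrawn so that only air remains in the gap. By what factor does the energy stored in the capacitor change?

19.8

Isolated ⇒ Q is held fixed.
C₂ = 0.0505 C₁ and U = Q²/(2C), so U₂/U₁ = C₁/C₂ = 19.8.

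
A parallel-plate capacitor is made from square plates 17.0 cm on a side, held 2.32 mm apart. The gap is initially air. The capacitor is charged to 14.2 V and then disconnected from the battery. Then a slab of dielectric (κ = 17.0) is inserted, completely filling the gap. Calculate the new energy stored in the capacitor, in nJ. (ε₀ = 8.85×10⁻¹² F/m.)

A = (17.0 cm)² = 2.89×10⁻² m².
Initially C₁ = ε₀A/d = 8.85×10⁻¹² × 2.89×10⁻² / 2.32×10⁻³ = 1.10×10⁻¹⁰ F.
U₁ = 1.11×10⁻⁸ J.
Isolated ⇒ Q is held fixed. C₂ = 17.0 C₁ and U = Q²/(2C), so U₂/U₁ = C₁/C₂ = 0.0588.
U₂ = 0.0588 × 1.11×10⁻⁸ = 6.54×10⁻¹⁰ J.

0.654 nJ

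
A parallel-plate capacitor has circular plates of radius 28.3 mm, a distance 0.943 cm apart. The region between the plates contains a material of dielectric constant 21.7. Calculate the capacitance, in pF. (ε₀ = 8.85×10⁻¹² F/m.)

C ≈ 51.2 pF

A = π(28.3 mm)² = 2.52×10⁻³ m².
C = κε₀A/d = 21.7 × 8.85×10⁻¹² × 2.52×10⁻³ / 9.43×10⁻³ = 5.12×10⁻¹¹ F.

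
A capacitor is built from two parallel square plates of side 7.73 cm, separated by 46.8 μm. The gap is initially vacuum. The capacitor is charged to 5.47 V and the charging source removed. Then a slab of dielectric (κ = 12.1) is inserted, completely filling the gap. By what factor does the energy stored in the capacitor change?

Isolated ⇒ Q is held fixed.
C₂ = 12.1 C₁ and U = Q²/(2C), so U₂/U₁ = C₁/C₂ = 0.0826.

0.0826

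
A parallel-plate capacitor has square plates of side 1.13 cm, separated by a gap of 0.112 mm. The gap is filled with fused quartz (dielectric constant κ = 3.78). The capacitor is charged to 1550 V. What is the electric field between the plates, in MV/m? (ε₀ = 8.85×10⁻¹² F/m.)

E = V/d = 1550 / 1.12×10⁻⁴ = 1.38×10⁷ V/m.

13.8 MV/m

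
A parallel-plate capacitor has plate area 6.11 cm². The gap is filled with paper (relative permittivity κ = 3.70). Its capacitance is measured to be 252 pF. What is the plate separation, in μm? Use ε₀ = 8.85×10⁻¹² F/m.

d ≈ 79.4 μm

A = 6.11 cm² = 6.11×10⁻⁴ m².
d = κε₀A/C = 3.70 × 8.85×10⁻¹² × 6.11×10⁻⁴ / 2.52×10⁻¹⁰ = 7.94×10⁻⁵ m.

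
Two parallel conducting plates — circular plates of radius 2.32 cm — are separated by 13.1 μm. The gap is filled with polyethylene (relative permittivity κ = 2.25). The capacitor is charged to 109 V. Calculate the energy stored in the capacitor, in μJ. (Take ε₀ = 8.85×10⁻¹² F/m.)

15.3 μJ

A = π(2.32 cm)² = 1.69×10⁻³ m².
C = κε₀A/d = 2.25 × 8.85×10⁻¹² × 1.69×10⁻³ / 1.31×10⁻⁵ = 2.57×10⁻⁹ F.
U = ½CV² = ½ × 2.57×10⁻⁹ × (109)² = 1.53×10⁻⁵ J.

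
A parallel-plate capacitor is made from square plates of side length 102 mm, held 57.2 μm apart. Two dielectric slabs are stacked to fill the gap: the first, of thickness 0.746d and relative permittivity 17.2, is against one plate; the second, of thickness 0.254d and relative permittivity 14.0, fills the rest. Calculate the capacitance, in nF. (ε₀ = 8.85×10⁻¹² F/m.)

A = (102 mm)² = 1.04×10⁻² m².
Stacked slabs ⇒ two capacitors in series, each with the full plate area.
C₁ = κ₁ε₀A/d₁ = 17.2 × 8.85×10⁻¹² × 1.04×10⁻² / 4.27×10⁻⁵ = 3.71×10⁻⁸ F.
C₂ = κ₂ε₀A/d₂ = 14.0 × 8.85×10⁻¹² × 1.04×10⁻² / 1.45×10⁻⁵ = 8.87×10⁻⁸ F.
C = (1/C₁ + 1/C₂)⁻¹ = 2.62×10⁻⁸ F.

26.2 nF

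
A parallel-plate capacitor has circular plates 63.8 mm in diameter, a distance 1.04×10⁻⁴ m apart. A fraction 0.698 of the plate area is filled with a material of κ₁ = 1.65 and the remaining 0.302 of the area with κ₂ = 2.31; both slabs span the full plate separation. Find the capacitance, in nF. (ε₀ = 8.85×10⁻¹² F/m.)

C ≈ 0.503 nF

A = π(63.8/2 mm)² = 3.20×10⁻³ m².
Side-by-side slabs ⇒ two capacitors in parallel, each spanning the full gap.
C₁ = κ₁ε₀A₁/d = 1.65 × 8.85×10⁻¹² × 2.23×10⁻³ / 1.04×10⁻⁴ = 3.13×10⁻¹⁰ F.
C₂ = κ₂ε₀A₂/d = 2.31 × 8.85×10⁻¹² × 9.65×10⁻⁴ / 1.04×10⁻⁴ = 1.90×10⁻¹⁰ F.
C = C₁ + C₂ = 5.03×10⁻¹⁰ F.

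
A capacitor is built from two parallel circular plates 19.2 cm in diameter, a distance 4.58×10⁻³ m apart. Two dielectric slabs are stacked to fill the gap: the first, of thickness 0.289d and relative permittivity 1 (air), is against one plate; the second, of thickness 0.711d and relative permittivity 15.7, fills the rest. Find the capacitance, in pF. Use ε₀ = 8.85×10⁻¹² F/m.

167 pF

A = π(19.2/2 cm)² = 2.90×10⁻² m².
Stacked slabs ⇒ two capacitors in series, each with the full plate area.
C₁ = κ₁ε₀A/d₁ = 1.00 × 8.85×10⁻¹² × 2.90×10⁻² / 1.32×10⁻³ = 1.94×10⁻¹⁰ F.
C₂ = κ₂ε₀A/d₂ = 15.7 × 8.85×10⁻¹² × 2.90×10⁻² / 3.26×10⁻³ = 1.24×10⁻⁹ F.
C = (1/C₁ + 1/C₂)⁻¹ = 1.67×10⁻¹⁰ F.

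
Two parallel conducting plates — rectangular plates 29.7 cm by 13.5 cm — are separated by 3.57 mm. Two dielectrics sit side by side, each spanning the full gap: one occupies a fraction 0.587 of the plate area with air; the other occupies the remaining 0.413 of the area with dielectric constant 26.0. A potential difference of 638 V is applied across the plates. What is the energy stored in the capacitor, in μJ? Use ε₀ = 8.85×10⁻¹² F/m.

U ≈ 229 μJ

A = 29.7 × 13.5 cm² = 4.01×10⁻² m².
Side-by-side slabs ⇒ two capacitors in parallel, each spanning the full gap.
C₁ = κ₁ε₀A₁/d = 1.00 × 8.85×10⁻¹² × 2.35×10⁻² / 3.57×10⁻³ = 5.83×10⁻¹¹ F.
C₂ = κ₂ε₀A₂/d = 26.0 × 8.85×10⁻¹² × 1.66×10⁻² / 3.57×10⁻³ = 1.07×10⁻⁹ F.
C = C₁ + C₂ = 1.13×10⁻⁹ F.
U = ½CV² = ½ × 1.13×10⁻⁹ × (638)² = 2.29×10⁻⁴ J.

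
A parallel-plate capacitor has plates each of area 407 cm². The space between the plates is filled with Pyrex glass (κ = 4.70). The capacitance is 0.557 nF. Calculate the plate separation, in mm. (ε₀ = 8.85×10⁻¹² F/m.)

3.04 mm

A = 407 cm² = 4.07×10⁻² m².
d = κε₀A/C = 4.70 × 8.85×10⁻¹² × 4.07×10⁻² / 5.57×10⁻¹⁰ = 3.04×10⁻³ m.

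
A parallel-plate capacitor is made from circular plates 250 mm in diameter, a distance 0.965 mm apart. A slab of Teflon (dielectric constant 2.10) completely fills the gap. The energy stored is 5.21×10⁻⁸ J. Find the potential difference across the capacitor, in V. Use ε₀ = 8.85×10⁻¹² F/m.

V ≈ 10.5 V

A = π(250/2 mm)² = 4.91×10⁻² m².
C = κε₀A/d = 2.10 × 8.85×10⁻¹² × 4.91×10⁻² / 9.65×10⁻⁴ = 9.45×10⁻¹⁰ F.
V = √(2U/C) = √(2 × 5.21×10⁻⁸ / 9.45×10⁻¹⁰) = 10.5 V.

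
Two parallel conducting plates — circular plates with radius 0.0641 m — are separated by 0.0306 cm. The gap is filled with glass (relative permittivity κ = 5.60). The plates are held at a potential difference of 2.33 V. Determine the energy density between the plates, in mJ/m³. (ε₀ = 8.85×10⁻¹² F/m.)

E = V/d = 2.33 / 3.06×10⁻⁴ = 7.61×10³ V/m.
u = ½κε₀E² = ½ × 5.60 × 8.85×10⁻¹² × (7.61×10³)² = 1.44×10⁻³ J/m³.

u ≈ 1.44 mJ/m³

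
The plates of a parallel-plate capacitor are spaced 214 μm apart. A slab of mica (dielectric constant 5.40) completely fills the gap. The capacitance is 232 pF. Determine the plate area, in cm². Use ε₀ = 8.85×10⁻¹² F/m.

10.4 cm²

A = Cd/(κε₀) = 2.32×10⁻¹⁰ × 2.14×10⁻⁴ / (5.40 × 8.85×10⁻¹²) = 1.04×10⁻³ m².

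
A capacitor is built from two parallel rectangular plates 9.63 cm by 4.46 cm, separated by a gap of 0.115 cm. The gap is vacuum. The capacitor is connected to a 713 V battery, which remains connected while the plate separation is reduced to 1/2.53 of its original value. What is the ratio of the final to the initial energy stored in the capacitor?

2.53

Battery connected ⇒ V is held fixed.
C₂ = 2.53 C₁ and U = ½CV², so U₂/U₁ = C₂/C₁ = 2.53.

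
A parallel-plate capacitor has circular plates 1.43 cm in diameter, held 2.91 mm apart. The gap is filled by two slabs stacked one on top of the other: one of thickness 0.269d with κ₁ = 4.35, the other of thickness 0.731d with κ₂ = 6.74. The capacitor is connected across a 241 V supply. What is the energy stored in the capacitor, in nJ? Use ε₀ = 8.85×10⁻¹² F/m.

83.3 nJ

A = π(1.43/2 cm)² = 1.61×10⁻⁴ m².
Stacked slabs ⇒ two capacitors in series, each with the full plate area.
C₁ = κ₁ε₀A/d₁ = 4.35 × 8.85×10⁻¹² × 1.61×10⁻⁴ / 7.83×10⁻⁴ = 7.90×10⁻¹² F.
C₂ = κ₂ε₀A/d₂ = 6.74 × 8.85×10⁻¹² × 1.61×10⁻⁴ / 2.13×10⁻³ = 4.50×10⁻¹² F.
C = (1/C₁ + 1/C₂)⁻¹ = 2.87×10⁻¹² F.
U = ½CV² = ½ × 2.87×10⁻¹² × (241)² = 8.33×10⁻⁸ J.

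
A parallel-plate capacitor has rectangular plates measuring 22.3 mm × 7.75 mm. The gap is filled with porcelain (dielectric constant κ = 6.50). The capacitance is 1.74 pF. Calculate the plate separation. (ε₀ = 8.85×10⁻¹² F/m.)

A = 22.3 × 7.75 mm² = 1.73×10⁻⁴ m².
d = κε₀A/C = 6.50 × 8.85×10⁻¹² × 1.73×10⁻⁴ / 1.74×10⁻¹² = 5.71×10⁻³ m.

d ≈ 5.71 mm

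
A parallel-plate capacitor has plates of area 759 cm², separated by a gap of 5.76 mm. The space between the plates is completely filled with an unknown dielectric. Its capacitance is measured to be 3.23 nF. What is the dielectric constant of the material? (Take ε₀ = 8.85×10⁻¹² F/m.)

A = 759 cm² = 7.59×10⁻² m².
κ = Cd/(ε₀A) = 3.23×10⁻⁹ × 5.76×10⁻³ / (8.85×10⁻¹² × 7.59×10⁻²) = 27.7.

27.7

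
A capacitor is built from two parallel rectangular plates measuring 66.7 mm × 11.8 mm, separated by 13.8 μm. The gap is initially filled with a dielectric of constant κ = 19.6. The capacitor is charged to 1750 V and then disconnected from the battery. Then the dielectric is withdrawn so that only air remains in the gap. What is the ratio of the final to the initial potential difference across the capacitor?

V₂/V₁ ≈ 19.6

Isolated ⇒ Q is held fixed.
C₂ = 0.0510 C₁ and V = Q/C, so V₂/V₁ = C₁/C₂ = 19.6.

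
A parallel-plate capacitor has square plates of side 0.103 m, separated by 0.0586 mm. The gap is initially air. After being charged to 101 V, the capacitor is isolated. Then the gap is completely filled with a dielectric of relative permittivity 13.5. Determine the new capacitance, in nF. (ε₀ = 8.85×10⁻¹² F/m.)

A = (0.103 m)² = 1.06×10⁻² m².
Initially C₁ = ε₀A/d = 8.85×10⁻¹² × 1.06×10⁻² / 5.86×10⁻⁵ = 1.60×10⁻⁹ F.
C = κε₀A/d scales with κ, so C₂/C₁ = κ = 13.5.
C₂ = 13.5 × 1.60×10⁻⁹ = 2.16×10⁻⁸ F.

C ≈ 21.6 nF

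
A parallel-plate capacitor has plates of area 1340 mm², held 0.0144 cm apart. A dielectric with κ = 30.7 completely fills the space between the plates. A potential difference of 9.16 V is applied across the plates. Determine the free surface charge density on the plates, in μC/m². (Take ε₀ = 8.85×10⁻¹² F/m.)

σ ≈ 17.3 μC/m²

A = 1340 mm² = 1.34×10⁻³ m².
C = κε₀A/d = 30.7 × 8.85×10⁻¹² × 1.34×10⁻³ / 1.44×10⁻⁴ = 2.53×10⁻⁹ F.
σ = Q/A = CV/A = 2.53×10⁻⁹ × 9.16 / 1.34×10⁻³ = 1.73×10⁻⁵ C/m².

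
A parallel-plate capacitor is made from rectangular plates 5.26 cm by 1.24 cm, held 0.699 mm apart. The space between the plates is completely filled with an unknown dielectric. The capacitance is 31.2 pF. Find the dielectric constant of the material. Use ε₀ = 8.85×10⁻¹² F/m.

κ ≈ 3.78

A = 5.26 × 1.24 cm² = 6.52×10⁻⁴ m².
κ = Cd/(ε₀A) = 3.12×10⁻¹¹ × 6.99×10⁻⁴ / (8.85×10⁻¹² × 6.52×10⁻⁴) = 3.78.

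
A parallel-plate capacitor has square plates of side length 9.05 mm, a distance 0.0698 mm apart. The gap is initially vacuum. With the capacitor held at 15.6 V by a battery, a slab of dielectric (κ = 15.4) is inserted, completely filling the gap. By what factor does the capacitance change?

C₂/C₁ ≈ 15.4

C = κε₀A/d scales with κ, so C₂/C₁ = κ = 15.4.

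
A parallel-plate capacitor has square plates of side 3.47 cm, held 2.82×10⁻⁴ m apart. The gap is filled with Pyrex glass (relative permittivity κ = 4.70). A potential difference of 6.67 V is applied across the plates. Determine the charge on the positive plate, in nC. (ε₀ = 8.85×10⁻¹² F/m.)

A = (3.47 cm)² = 1.20×10⁻³ m².
C = κε₀A/d = 4.70 × 8.85×10⁻¹² × 1.20×10⁻³ / 2.82×10⁻⁴ = 1.78×10⁻¹⁰ F.
Q = CV = 1.78×10⁻¹⁰ × 6.67 = 1.18×10⁻⁹ C.

Q ≈ 1.18 nC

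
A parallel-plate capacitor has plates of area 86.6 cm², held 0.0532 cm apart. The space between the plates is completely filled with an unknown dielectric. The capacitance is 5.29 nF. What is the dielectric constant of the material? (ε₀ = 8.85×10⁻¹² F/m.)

36.7

A = 86.6 cm² = 8.66×10⁻³ m².
κ = Cd/(ε₀A) = 5.29×10⁻⁹ × 5.32×10⁻⁴ / (8.85×10⁻¹² × 8.66×10⁻³) = 36.7.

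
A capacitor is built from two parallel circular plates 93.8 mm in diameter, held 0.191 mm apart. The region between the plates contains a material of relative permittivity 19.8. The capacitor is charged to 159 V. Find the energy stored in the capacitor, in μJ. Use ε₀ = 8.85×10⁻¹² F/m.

U ≈ 80.1 μJ

A = π(93.8/2 mm)² = 6.91×10⁻³ m².
C = κε₀A/d = 19.8 × 8.85×10⁻¹² × 6.91×10⁻³ / 1.91×10⁻⁴ = 6.34×10⁻⁹ F.
U = ½CV² = ½ × 6.34×10⁻⁹ × (159)² = 8.01×10⁻⁵ J.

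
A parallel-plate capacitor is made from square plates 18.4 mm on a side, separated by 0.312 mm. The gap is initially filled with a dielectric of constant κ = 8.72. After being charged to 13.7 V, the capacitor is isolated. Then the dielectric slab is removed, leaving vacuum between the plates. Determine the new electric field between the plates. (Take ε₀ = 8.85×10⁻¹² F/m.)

E ≈ 383 kV/m

A = (18.4 mm)² = 3.39×10⁻⁴ m².
Initially C₁ = κε₀A/d = 8.72 × 8.85×10⁻¹² × 3.39×10⁻⁴ / 3.12×10⁻⁴ = 8.37×10⁻¹¹ F.
E₁ = 4.39×10⁴ V/m.
Isolated ⇒ Q is held fixed. V₂ = Q/C₂ = V₁/0.115; E = V/d, so E₂/E₁ = (V₂/V₁)(d₁/d₂) = 8.72.
E₂ = 8.72 × 4.39×10⁴ = 3.83×10⁵ V/m.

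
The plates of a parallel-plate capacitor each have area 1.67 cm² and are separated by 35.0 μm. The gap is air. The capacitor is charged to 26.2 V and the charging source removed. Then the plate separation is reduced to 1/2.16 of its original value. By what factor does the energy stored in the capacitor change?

0.463

Isolated ⇒ Q is held fixed.
C₂ = 2.16 C₁ and U = Q²/(2C), so U₂/U₁ = C₁/C₂ = 0.463.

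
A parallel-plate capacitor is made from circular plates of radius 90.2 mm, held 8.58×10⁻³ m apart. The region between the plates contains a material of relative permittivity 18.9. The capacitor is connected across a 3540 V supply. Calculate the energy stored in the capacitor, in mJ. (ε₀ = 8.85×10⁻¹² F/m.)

3.12 mJ

A = π(90.2 mm)² = 2.56×10⁻² m².
C = κε₀A/d = 18.9 × 8.85×10⁻¹² × 2.56×10⁻² / 8.58×10⁻³ = 4.98×10⁻¹⁰ F.
U = ½CV² = ½ × 4.98×10⁻¹⁰ × (3540)² = 3.12×10⁻³ J.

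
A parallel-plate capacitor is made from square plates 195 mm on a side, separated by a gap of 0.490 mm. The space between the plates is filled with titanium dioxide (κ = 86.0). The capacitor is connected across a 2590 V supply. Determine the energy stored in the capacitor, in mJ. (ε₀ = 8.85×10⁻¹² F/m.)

A = (195 mm)² = 3.80×10⁻² m².
C = κε₀A/d = 86.0 × 8.85×10⁻¹² × 3.80×10⁻² / 4.90×10⁻⁴ = 5.91×10⁻⁸ F.
U = ½CV² = ½ × 5.91×10⁻⁸ × (2590)² = 0.198 J.

U ≈ 198 mJ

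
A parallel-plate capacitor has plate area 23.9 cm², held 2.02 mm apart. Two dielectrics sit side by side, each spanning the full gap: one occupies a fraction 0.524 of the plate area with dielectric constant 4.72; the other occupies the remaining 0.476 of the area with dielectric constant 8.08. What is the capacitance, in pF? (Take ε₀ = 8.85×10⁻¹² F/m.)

C ≈ 66.2 pF

A = 23.9 cm² = 2.39×10⁻³ m².
Side-by-side slabs ⇒ two capacitors in parallel, each spanning the full gap.
C₁ = κ₁ε₀A₁/d = 4.72 × 8.85×10⁻¹² × 1.25×10⁻³ / 2.02×10⁻³ = 2.59×10⁻¹¹ F.
C₂ = κ₂ε₀A₂/d = 8.08 × 8.85×10⁻¹² × 1.14×10⁻³ / 2.02×10⁻³ = 4.03×10⁻¹¹ F.
C = C₁ + C₂ = 6.62×10⁻¹¹ F.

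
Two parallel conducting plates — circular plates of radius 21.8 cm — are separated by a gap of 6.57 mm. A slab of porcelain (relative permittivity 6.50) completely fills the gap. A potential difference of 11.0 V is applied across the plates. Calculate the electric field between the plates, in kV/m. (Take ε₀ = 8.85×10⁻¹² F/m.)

E ≈ 1.67 kV/m

E = V/d = 11.0 / 6.57×10⁻³ = 1.67×10³ V/m.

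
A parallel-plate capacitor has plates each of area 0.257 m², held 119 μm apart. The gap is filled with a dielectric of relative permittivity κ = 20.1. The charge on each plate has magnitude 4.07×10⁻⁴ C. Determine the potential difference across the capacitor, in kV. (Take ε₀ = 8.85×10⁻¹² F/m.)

1.06 kV

C = κε₀A/d = 20.1 × 8.85×10⁻¹² × 0.257 / 1.19×10⁻⁴ = 3.84×10⁻⁷ F.
V = Q/C = 4.07×10⁻⁴ / 3.84×10⁻⁷ = 1.06×10³ V.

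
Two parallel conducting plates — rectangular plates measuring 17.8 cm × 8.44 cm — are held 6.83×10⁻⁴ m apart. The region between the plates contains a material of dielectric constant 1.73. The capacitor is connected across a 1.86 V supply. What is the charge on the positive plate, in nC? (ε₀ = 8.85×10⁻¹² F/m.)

Q ≈ 0.626 nC

A = 17.8 × 8.44 cm² = 1.50×10⁻² m².
C = κε₀A/d = 1.73 × 8.85×10⁻¹² × 1.50×10⁻² / 6.83×10⁻⁴ = 3.37×10⁻¹⁰ F.
Q = CV = 3.37×10⁻¹⁰ × 1.86 = 6.26×10⁻¹⁰ C.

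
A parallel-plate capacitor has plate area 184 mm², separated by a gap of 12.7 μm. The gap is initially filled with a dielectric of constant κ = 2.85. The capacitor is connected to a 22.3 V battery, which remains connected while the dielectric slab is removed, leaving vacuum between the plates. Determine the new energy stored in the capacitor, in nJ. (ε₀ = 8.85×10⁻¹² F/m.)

A = 184 mm² = 1.84×10⁻⁴ m².
Initially C₁ = κε₀A/d = 2.85 × 8.85×10⁻¹² × 1.84×10⁻⁴ / 1.27×10⁻⁵ = 3.65×10⁻¹⁰ F.
U₁ = 9.09×10⁻⁸ J.
Battery connected ⇒ V is held fixed. C₂ = 0.351 C₁ and U = ½CV², so U₂/U₁ = C₂/C₁ = 0.351.
U₂ = 0.351 × 9.09×10⁻⁸ = 3.19×10⁻⁸ J.

U ≈ 31.9 nJ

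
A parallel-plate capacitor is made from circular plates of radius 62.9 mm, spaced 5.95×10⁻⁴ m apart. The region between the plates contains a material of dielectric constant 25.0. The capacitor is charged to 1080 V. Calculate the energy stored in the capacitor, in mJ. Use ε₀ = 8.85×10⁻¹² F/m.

U ≈ 2.70 mJ

A = π(62.9 mm)² = 1.24×10⁻² m².
C = κε₀A/d = 25.0 × 8.85×10⁻¹² × 1.24×10⁻² / 5.95×10⁻⁴ = 4.62×10⁻⁹ F.
U = ½CV² = ½ × 4.62×10⁻⁹ × (1080)² = 2.70×10⁻³ J.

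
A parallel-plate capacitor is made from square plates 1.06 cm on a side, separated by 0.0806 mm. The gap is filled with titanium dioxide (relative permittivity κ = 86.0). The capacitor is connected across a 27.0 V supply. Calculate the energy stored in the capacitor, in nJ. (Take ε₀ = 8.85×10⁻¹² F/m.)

U ≈ 387 nJ

A = (1.06 cm)² = 1.12×10⁻⁴ m².
C = κε₀A/d = 86.0 × 8.85×10⁻¹² × 1.12×10⁻⁴ / 8.06×10⁻⁵ = 1.06×10⁻⁹ F.
U = ½CV² = ½ × 1.06×10⁻⁹ × (27.0)² = 3.87×10⁻⁷ J.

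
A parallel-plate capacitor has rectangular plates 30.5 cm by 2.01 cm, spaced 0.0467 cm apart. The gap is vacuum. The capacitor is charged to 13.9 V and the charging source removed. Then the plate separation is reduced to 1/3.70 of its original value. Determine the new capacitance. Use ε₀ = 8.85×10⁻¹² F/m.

C ≈ 430 pF

A = 30.5 × 2.01 cm² = 6.13×10⁻³ m².
Initially C₁ = ε₀A/d = 8.85×10⁻¹² × 6.13×10⁻³ / 4.67×10⁻⁴ = 1.16×10⁻¹⁰ F.
C = ε₀A/d scales as 1/d, so C₂/C₁ = d₁/d₂ = 3.70.
C₂ = 3.70 × 1.16×10⁻¹⁰ = 4.30×10⁻¹⁰ F.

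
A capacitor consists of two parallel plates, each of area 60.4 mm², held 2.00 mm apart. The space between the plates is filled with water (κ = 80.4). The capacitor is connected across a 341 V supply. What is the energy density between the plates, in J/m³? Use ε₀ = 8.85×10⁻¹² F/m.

10.3 J/m³

E = V/d = 341 / 2.00×10⁻³ = 1.71×10⁵ V/m.
u = ½κε₀E² = ½ × 80.4 × 8.85×10⁻¹² × (1.71×10⁵)² = 10.3 J/m³.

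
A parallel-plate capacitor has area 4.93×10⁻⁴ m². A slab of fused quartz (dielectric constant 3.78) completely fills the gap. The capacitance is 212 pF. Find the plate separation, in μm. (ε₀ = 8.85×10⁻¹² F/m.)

d = κε₀A/C = 3.78 × 8.85×10⁻¹² × 4.93×10⁻⁴ / 2.12×10⁻¹⁰ = 7.78×10⁻⁵ m.

77.8 μm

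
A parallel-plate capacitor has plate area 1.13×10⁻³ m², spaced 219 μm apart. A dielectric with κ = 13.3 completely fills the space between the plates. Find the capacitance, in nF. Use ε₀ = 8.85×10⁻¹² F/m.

C = κε₀A/d = 13.3 × 8.85×10⁻¹² × 1.13×10⁻³ / 2.19×10⁻⁴ = 6.07×10⁻¹⁰ F.

0.607 nF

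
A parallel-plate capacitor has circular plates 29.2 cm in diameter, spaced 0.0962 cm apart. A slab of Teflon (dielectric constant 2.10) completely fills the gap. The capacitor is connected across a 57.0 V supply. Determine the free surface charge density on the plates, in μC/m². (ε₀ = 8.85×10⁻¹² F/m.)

1.10 μC/m²

A = π(29.2/2 cm)² = 6.70×10⁻² m².
C = κε₀A/d = 2.10 × 8.85×10⁻¹² × 6.70×10⁻² / 9.62×10⁻⁴ = 1.29×10⁻⁹ F.
σ = Q/A = CV/A = 1.29×10⁻⁹ × 57.0 / 6.70×10⁻² = 1.10×10⁻⁶ C/m².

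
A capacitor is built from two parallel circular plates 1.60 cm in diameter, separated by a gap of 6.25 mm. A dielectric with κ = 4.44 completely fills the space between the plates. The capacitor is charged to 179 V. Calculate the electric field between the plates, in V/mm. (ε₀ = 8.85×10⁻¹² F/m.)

28.6 V/mm

E = V/d = 179 / 6.25×10⁻³ = 2.86×10⁴ V/m.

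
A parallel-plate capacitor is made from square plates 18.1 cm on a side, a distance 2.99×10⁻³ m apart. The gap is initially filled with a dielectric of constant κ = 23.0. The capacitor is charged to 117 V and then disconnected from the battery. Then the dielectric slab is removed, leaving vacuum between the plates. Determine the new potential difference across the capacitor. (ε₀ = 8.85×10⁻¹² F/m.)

V ≈ 2.69 kV

A = (18.1 cm)² = 3.28×10⁻² m².
Initially C₁ = κε₀A/d = 23.0 × 8.85×10⁻¹² × 3.28×10⁻² / 2.99×10⁻³ = 2.23×10⁻⁹ F.
V₁ = 1.17×10² V.
Isolated ⇒ Q is held fixed. C₂ = 0.0435 C₁ and V = Q/C, so V₂/V₁ = C₁/C₂ = 23.0.
V₂ = 23.0 × 1.17×10² = 2.69×10³ V.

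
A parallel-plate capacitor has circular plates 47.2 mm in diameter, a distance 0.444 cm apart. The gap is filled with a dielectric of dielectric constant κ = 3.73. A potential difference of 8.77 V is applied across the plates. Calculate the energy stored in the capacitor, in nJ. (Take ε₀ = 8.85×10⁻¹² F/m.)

0.500 nJ

A = π(47.2/2 mm)² = 1.75×10⁻³ m².
C = κε₀A/d = 3.73 × 8.85×10⁻¹² × 1.75×10⁻³ / 4.44×10⁻³ = 1.30×10⁻¹¹ F.
U = ½CV² = ½ × 1.30×10⁻¹¹ × (8.77)² = 5.00×10⁻¹⁰ J.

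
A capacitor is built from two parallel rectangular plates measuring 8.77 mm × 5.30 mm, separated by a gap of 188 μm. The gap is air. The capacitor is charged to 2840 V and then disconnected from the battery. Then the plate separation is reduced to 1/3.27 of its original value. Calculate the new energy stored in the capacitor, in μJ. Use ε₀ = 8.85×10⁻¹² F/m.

2.70 μJ

A = 8.77 × 5.30 mm² = 4.65×10⁻⁵ m².
Initially C₁ = ε₀A/d = 8.85×10⁻¹² × 4.65×10⁻⁵ / 1.88×10⁻⁴ = 2.19×10⁻¹² F.
U₁ = 8.82×10⁻⁶ J.
Isolated ⇒ Q is held fixed. C₂ = 3.27 C₁ and U = Q²/(2C), so U₂/U₁ = C₁/C₂ = 0.306.
U₂ = 0.306 × 8.82×10⁻⁶ = 2.70×10⁻⁶ J.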